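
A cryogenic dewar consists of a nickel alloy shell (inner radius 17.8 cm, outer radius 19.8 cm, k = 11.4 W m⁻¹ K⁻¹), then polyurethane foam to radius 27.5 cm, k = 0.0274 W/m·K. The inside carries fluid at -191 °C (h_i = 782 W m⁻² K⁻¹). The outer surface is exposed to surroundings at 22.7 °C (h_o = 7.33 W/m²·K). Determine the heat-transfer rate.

Q = 50.2 W

Treat each layer as a resistance in series:
  R_conv,in = 1/(4πr²h) = 1/(4π·0.178²·782) = 0.003212 K/W
  R_nickel alloy = (1/0.178 − 1/0.198)/(4πk) = 0.5675/(4π·11.4) = 0.003961 K/W
  R_polyurethane foam = (1/0.198 − 1/0.275)/(4πk) = 1.414/(4π·0.0274) = 4.107 K/W
  R_conv,out = 1/(4πr²h) = 1/(4π·0.275²·7.33) = 0.1436 K/W
ΣR = 0.003212 + 0.003961 + 4.107 + 0.1436 = 4.258 K/W
Q = ΔT/ΣR = (-191 °C − 22.7 °C)/4.258 = -50.2 W
(Negative Q ⇒ heat flows inward; heat gain = 50.2 W.)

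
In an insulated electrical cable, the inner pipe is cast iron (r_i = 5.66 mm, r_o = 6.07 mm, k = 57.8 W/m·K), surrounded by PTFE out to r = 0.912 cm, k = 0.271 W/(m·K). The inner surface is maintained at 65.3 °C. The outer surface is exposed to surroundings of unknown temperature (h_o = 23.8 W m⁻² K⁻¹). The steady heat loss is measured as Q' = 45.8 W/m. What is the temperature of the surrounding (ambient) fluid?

Sum the resistances:
  R'_cast iron = ln(0.00607/0.00566)/(2πk) = 0.06993/(2π·57.8) = 1.926×10^-4 m·K/W
  R'_PTFE = ln(0.00912/0.00607)/(2πk) = 0.4071/(2π·0.271) = 0.2391 m·K/W
  R'_conv,out = 1/(2πr h) = 1/(2π·0.00912·23.8) = 0.7332 m·K/W
ΣR = 0.9725 m·K/W
ΔT = Q'·ΣR = 45.8 × 0.9725 = 44.54 K
Heat flows outward, so T_out = T_in − ΔT = 65.3 − 44.54 = 20.8 °C

T_out = 20.8 °C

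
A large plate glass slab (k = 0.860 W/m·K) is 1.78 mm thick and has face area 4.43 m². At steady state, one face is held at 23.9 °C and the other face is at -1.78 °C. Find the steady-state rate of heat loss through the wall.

Q = 55.0 kW

Q = kA·ΔT/L = 0.860 × 4.43 × |23.9 °C − -1.78 °C| / 0.00178 = 55000 W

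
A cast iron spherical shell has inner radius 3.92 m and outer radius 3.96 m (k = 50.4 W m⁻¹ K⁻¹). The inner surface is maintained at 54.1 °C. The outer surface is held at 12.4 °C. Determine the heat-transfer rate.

Q = 4πk·ΔT/(1/r₁ − 1/r₂) = 4π × 50.4 × 41.7 / (1/3.92 − 1/3.96) = 1.02×10^7 W

Q = 1.02×10^7 W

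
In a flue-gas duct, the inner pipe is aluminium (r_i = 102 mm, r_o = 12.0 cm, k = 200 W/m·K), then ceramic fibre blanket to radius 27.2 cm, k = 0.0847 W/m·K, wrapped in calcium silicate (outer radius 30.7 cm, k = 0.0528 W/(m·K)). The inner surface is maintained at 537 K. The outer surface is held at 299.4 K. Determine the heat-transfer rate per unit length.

Q' = 125 W/m

Treat each layer as a resistance in series:
  R'_aluminium = ln(0.120/0.102)/(2πk) = 0.1625/(2π·200) = 1.293×10^-4 m·K/W
  R'_ceramic fibre blanket = ln(0.272/0.120)/(2πk) = 0.8183/(2π·0.0847) = 1.538 m·K/W
  R'_calcium silicate = ln(0.307/0.272)/(2πk) = 0.1210/(2π·0.0528) = 0.3649 m·K/W
ΣR = 1.293×10^-4 + 1.538 + 0.3649 = 1.903 m·K/W
Q' = ΔT/ΣR = (537 K − 299.4 K)/1.903 = 125 W/m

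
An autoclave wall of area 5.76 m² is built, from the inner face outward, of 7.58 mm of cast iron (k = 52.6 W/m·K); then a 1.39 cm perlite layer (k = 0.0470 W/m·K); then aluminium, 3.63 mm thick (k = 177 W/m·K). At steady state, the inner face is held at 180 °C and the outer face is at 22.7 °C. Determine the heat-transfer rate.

Q = 3060 W

Series thermal resistances, inner to outer:
  R_cast iron = L/(kA) = 0.00758/(52.6·5.76) = 2.502×10^-5 K/W
  R_perlite = L/(kA) = 0.0139/(0.0470·5.76) = 0.05134 K/W
  R_aluminium = L/(kA) = 0.00363/(177·5.76) = 3.560×10^-6 K/W
ΣR = 2.502×10^-5 + 0.05134 + 3.560×10^-6 = 0.05137 K/W
Q = ΔT/ΣR = (180 °C − 22.7 °C)/0.05137 = 3060 W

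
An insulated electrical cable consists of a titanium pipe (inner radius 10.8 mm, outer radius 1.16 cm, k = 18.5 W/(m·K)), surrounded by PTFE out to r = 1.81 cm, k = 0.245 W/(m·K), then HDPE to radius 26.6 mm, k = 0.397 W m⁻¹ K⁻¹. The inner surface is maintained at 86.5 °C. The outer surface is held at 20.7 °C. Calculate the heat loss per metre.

Resistance network (inner→outer):
  R'_titanium = ln(0.0116/0.0108)/(2πk) = 0.07146/(2π·18.5) = 6.148×10^-4 m·K/W
  R'_PTFE = ln(0.0181/0.0116)/(2πk) = 0.4449/(2π·0.245) = 0.2890 m·K/W
  R'_HDPE = ln(0.0266/0.0181)/(2πk) = 0.3850/(2π·0.397) = 0.1543 m·K/W
ΣR = 6.148×10^-4 + 0.2890 + 0.1543 = 0.4439 m·K/W
Q' = ΔT/ΣR = (86.5 °C − 20.7 °C)/0.4439 = 148 W/m

Q' = 148 W/m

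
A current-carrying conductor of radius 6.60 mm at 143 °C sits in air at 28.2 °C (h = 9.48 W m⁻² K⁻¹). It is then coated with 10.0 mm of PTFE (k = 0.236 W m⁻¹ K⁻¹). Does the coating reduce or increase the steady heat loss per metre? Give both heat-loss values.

Critical radius for a cylinder: r_cr = k/h = 0.0249 m = 2.49 cm.
Outer radius after coating: r₂ = 0.00660 + 0.0100 = 0.01660 m.
Since r₁ < r_cr and r₂ ≤ r_cr, the coating moves toward the maximum at r_cr — heat loss rises.
Bare: R = 1/(2πr₁h) = 2.544 m·K/W; Q = 114.8/2.544 = 45.1 W/m.
Coated: R = R_cond + R_conv = 1.633 m·K/W; Q = 114.8/1.633 = 70.3 W/m.

increases: 45.1 → 70.3 W/m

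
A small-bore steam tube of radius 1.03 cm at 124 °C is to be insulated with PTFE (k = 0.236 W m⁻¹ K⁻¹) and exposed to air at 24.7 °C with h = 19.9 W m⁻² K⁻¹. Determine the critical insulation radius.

r_cr = 1.19 cm

For a cylinder, r_cr = k_ins/h = 0.236/19.9 = 0.0119 m = 1.19 cm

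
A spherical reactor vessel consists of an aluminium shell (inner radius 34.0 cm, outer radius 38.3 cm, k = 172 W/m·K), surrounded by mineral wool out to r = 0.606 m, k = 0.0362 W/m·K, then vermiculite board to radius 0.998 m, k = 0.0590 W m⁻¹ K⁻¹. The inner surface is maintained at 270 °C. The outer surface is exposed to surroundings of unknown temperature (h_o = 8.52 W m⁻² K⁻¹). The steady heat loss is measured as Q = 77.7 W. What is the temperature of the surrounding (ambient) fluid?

T_out = 37.2 °C

Series resistances:
  R_aluminium = (1/0.340 − 1/0.383)/(4πk) = 0.3302/(4π·172) = 1.528×10^-4 K/W
  R_mineral wool = (1/0.383 − 1/0.606)/(4πk) = 0.9608/(4π·0.0362) = 2.112 K/W
  R_vermiculite board = (1/0.606 − 1/0.998)/(4πk) = 0.6482/(4π·0.0590) = 0.8742 K/W
  R_conv,out = 1/(4πr²h) = 1/(4π·0.998²·8.52) = 0.009378 K/W
ΣR = 2.996 K/W
ΔT = Q·ΣR = 77.7 × 2.996 = 232.8 K
Heat flows outward, so T_out = T_in − ΔT = 270 − 232.8 = 37.2 °C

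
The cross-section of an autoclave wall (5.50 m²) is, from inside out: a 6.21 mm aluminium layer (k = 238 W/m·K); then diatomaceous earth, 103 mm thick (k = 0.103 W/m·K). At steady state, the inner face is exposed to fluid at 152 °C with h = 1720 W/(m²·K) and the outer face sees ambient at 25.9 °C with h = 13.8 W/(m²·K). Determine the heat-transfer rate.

Q = 646 W

Treat each layer as a resistance in series:
  R_conv,in = 1/(hA) = 1/(1720·5.50) = 1.057×10^-4 K/W
  R_aluminium = L/(kA) = 0.00621/(238·5.50) = 4.744×10^-6 K/W
  R_diatomaceous earth = L/(kA) = 0.103/(0.103·5.50) = 0.1818 K/W
  R_conv,out = 1/(hA) = 1/(13.8·5.50) = 0.01318 K/W
ΣR = 1.057×10^-4 + 4.744×10^-6 + 0.1818 + 0.01318 = 0.1951 K/W
Q = ΔT/ΣR = (152 °C − 25.9 °C)/0.1951 = 646 W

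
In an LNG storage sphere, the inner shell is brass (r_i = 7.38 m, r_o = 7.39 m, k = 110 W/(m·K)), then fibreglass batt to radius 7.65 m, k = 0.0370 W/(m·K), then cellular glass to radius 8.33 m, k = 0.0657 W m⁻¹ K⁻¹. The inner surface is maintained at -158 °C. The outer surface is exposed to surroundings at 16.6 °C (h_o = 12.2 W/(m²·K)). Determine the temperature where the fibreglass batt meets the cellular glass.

T = -82.6 °C

Series thermal resistances, inner to outer:
  R_brass = (1/7.38 − 1/7.39)/(4πk) = 1.834×10^-4/(4π·110) = 1.326×10^-7 K/W
  R_fibreglass batt = (1/7.39 − 1/7.65)/(4πk) = 0.004599/(4π·0.0370) = 0.009891 K/W
  R_cellular glass = (1/7.65 − 1/8.33)/(4πk) = 0.01067/(4π·0.0657) = 0.01292 K/W
  R_conv,out = 1/(4πr²h) = 1/(4π·8.33²·12.2) = 9.400×10^-5 K/W
ΣR = 1.326×10^-7 + 0.009891 + 0.01292 + 9.400×10^-5 = 0.02291 K/W
Q = ΔT/ΣR = (-158 °C − 16.6 °C)/0.02291 = -7621 W
From the inner boundary to the fibreglass batt/cellular glass interface, ΣR_partial = 0.009891 K/W.
T_interface = T_in − Q·ΣR_partial = -158 °C − (-7621)(0.009891) = -82.6 °C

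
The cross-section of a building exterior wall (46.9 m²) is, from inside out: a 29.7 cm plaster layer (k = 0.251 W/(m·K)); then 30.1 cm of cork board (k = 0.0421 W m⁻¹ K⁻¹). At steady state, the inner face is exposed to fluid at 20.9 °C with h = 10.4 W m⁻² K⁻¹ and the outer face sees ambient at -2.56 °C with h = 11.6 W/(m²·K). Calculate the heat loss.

Q = 129 W

Treat each layer as a resistance in series:
  R_conv,in = 1/(hA) = 1/(10.4·46.9) = 0.002050 K/W
  R_plaster = L/(kA) = 0.297/(0.251·46.9) = 0.02523 K/W
  R_cork board = L/(kA) = 0.301/(0.0421·46.9) = 0.1524 K/W
  R_conv,out = 1/(hA) = 1/(11.6·46.9) = 0.001838 K/W
ΣR = 0.002050 + 0.02523 + 0.1524 + 0.001838 = 0.1815 K/W
Q = ΔT/ΣR = (20.9 °C − -2.56 °C)/0.1815 = 129 W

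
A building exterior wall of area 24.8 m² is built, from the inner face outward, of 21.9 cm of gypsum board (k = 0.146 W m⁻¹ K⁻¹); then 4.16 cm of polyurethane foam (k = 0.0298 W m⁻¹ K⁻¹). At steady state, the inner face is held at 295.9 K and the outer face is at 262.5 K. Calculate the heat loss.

Q = 286 W

Series thermal resistances, inner to outer:
  R_gypsum board = L/(kA) = 0.219/(0.146·24.8) = 0.06048 K/W
  R_polyurethane foam = L/(kA) = 0.0416/(0.0298·24.8) = 0.05629 K/W
ΣR = 0.06048 + 0.05629 = 0.1168 K/W
Q = ΔT/ΣR = (295.9 K − 262.5 K)/0.1168 = 286 W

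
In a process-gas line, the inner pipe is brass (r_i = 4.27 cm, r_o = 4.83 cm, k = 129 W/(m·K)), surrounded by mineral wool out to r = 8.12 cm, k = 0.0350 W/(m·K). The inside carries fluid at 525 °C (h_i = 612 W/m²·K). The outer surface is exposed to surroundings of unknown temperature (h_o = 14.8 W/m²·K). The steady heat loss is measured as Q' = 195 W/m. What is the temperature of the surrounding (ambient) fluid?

Sum the resistances:
  R'_conv,in = 1/(2πr h) = 1/(2π·0.0427·612) = 0.006090 m·K/W
  R'_brass = ln(0.0483/0.0427)/(2πk) = 0.1232/(2π·129) = 1.520×10^-4 m·K/W
  R'_mineral wool = ln(0.0812/0.0483)/(2πk) = 0.5195/(2π·0.0350) = 2.362 m·K/W
  R'_conv,out = 1/(2πr h) = 1/(2π·0.0812·14.8) = 0.1324 m·K/W
ΣR = 2.501 m·K/W
ΔT = Q'·ΣR = 195 × 2.501 = 487.7 K
Heat flows outward, so T_out = T_in − ΔT = 525 − 487.7 = 37.3 °C

T_out = 37.3 °C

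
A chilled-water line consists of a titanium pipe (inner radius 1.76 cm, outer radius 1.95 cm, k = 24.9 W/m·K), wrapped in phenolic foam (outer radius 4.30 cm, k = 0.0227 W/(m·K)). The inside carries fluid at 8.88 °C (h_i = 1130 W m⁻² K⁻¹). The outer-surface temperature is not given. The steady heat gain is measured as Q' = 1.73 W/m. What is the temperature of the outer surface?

Sum the resistances:
  R'_conv,in = 1/(2πr h) = 1/(2π·0.0176·1130) = 0.008003 m·K/W
  R'_titanium = ln(0.0195/0.0176)/(2πk) = 0.1025/(2π·24.9) = 6.553×10^-4 m·K/W
  R'_phenolic foam = ln(0.0430/0.0195)/(2πk) = 0.7908/(2π·0.0227) = 5.544 m·K/W
ΣR = 5.553 m·K/W
ΔT = Q'·ΣR = 1.73 × 5.553 = 9.607 K
Heat flows inward, so T_out = T_in + ΔT = 8.88 + 9.607 = 18.5 °C

T_out = 18.5 °C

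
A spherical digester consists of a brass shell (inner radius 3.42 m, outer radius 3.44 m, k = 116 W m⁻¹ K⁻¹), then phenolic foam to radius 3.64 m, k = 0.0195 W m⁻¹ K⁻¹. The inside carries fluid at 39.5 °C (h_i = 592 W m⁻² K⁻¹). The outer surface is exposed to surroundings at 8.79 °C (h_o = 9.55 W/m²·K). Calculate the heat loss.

Q = 467 W

Treat each layer as a resistance in series:
  R_conv,in = 1/(4πr²h) = 1/(4π·3.42²·592) = 1.149×10^-5 K/W
  R_brass = (1/3.42 − 1/3.44)/(4πk) = 0.001700/(4π·116) = 1.166×10^-6 K/W
  R_phenolic foam = (1/3.44 − 1/3.64)/(4πk) = 0.01597/(4π·0.0195) = 0.06518 K/W
  R_conv,out = 1/(4πr²h) = 1/(4π·3.64²·9.55) = 6.289×10^-4 K/W
ΣR = 1.149×10^-5 + 1.166×10^-6 + 0.06518 + 6.289×10^-4 = 0.06582 K/W
Q = ΔT/ΣR = (39.5 °C − 8.79 °C)/0.06582 = 467 W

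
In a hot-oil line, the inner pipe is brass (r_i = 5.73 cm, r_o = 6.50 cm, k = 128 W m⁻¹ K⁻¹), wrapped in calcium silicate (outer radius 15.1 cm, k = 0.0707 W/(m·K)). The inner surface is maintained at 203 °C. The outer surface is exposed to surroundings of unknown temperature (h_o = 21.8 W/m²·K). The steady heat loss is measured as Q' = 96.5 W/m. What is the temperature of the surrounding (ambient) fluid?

Sum the resistances:
  R'_brass = ln(0.0650/0.0573)/(2πk) = 0.1261/(2π·128) = 1.568×10^-4 m·K/W
  R'_calcium silicate = ln(0.151/0.0650)/(2πk) = 0.8429/(2π·0.0707) = 1.897 m·K/W
  R'_conv,out = 1/(2πr h) = 1/(2π·0.151·21.8) = 0.04835 m·K/W
ΣR = 1.946 m·K/W
ΔT = Q'·ΣR = 96.5 × 1.946 = 187.8 K
Heat flows outward, so T_out = T_in − ΔT = 203 − 187.8 = 15.2 °C

T_out = 15.2 °C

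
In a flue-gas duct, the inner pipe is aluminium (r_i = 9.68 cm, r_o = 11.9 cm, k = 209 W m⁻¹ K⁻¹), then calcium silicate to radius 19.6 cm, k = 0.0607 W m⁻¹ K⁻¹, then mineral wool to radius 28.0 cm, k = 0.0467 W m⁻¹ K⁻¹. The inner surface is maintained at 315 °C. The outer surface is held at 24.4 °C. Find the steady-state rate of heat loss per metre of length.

Q' = 115 W/m

Resistance network (inner→outer):
  R'_aluminium = ln(0.119/0.0968)/(2πk) = 0.2065/(2π·209) = 1.572×10^-4 m·K/W
  R'_calcium silicate = ln(0.196/0.119)/(2πk) = 0.4990/(2π·0.0607) = 1.308 m·K/W
  R'_mineral wool = ln(0.280/0.196)/(2πk) = 0.3567/(2π·0.0467) = 1.216 m·K/W
ΣR = 1.572×10^-4 + 1.308 + 1.216 = 2.524 m·K/W
Q' = ΔT/ΣR = (315 °C − 24.4 °C)/2.524 = 115 W/m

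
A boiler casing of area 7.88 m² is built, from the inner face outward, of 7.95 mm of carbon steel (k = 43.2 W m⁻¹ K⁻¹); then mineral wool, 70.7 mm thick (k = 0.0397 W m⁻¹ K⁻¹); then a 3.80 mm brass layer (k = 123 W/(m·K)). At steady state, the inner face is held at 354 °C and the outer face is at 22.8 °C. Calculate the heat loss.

Q = 1470 W

Series thermal resistances, inner to outer:
  R_carbon steel = L/(kA) = 0.00795/(43.2·7.88) = 2.335×10^-5 K/W
  R_mineral wool = L/(kA) = 0.0707/(0.0397·7.88) = 0.2260 K/W
  R_brass = L/(kA) = 0.00380/(123·7.88) = 3.921×10^-6 K/W
ΣR = 2.335×10^-5 + 0.2260 + 3.921×10^-6 = 0.2260 K/W
Q = ΔT/ΣR = (354 °C − 22.8 °C)/0.2260 = 1470 W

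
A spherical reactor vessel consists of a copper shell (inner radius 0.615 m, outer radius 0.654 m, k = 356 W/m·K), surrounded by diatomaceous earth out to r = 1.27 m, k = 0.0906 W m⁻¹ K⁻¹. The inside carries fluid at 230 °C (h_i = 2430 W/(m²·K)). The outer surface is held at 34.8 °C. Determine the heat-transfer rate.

Q = 300 W

Series thermal resistances, inner to outer:
  R_conv,in = 1/(4πr²h) = 1/(4π·0.615²·2430) = 8.658×10^-5 K/W
  R_copper = (1/0.615 − 1/0.654)/(4πk) = 0.09696/(4π·356) = 2.167×10^-5 K/W
  R_diatomaceous earth = (1/0.654 − 1/1.27)/(4πk) = 0.7417/(4π·0.0906) = 0.6514 K/W
ΣR = 8.658×10^-5 + 2.167×10^-5 + 0.6514 = 0.6515 K/W
Q = ΔT/ΣR = (230 °C − 34.8 °C)/0.6515 = 300 W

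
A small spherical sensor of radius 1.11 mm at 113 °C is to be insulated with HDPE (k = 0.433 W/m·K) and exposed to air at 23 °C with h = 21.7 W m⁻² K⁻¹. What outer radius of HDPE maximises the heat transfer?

For a sphere, r_cr = 2k_ins/h = 2·0.433/21.7 = 0.0399 m = 3.99 cm

r_cr = 3.99 cm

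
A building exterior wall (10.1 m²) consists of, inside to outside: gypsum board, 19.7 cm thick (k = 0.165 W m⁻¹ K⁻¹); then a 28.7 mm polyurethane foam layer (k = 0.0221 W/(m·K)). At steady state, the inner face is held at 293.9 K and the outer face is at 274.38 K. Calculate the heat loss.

Q = 79.1 W

Resistance network (inner→outer):
  R_gypsum board = L/(kA) = 0.197/(0.165·10.1) = 0.1182 K/W
  R_polyurethane foam = L/(kA) = 0.0287/(0.0221·10.1) = 0.1286 K/W
ΣR = 0.1182 + 0.1286 = 0.2468 K/W
Q = ΔT/ΣR = (293.9 K − 274.38 K)/0.2468 = 79.1 W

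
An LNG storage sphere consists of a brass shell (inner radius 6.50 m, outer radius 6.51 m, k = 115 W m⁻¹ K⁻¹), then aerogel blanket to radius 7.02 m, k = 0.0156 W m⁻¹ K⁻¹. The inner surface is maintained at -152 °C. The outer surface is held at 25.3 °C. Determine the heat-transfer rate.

Treat each layer as a resistance in series:
  R_brass = (1/6.50 − 1/6.51)/(4πk) = 2.363×10^-4/(4π·115) = 1.635×10^-7 K/W
  R_aerogel blanket = (1/6.51 − 1/7.02)/(4πk) = 0.01116/(4π·0.0156) = 0.05693 K/W
ΣR = 1.635×10^-7 + 0.05693 = 0.05693 K/W
Q = ΔT/ΣR = (-152 °C − 25.3 °C)/0.05693 = -3110 W
(Negative Q ⇒ heat flows inward; heat gain = 3110 W.)

Q = 3110 W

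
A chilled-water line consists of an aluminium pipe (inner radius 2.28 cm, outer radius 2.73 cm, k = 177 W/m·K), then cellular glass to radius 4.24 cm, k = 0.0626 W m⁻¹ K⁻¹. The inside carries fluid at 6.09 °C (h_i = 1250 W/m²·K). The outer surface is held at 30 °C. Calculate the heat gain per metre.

Resistance network (inner→outer):
  R'_conv,in = 1/(2πr h) = 1/(2π·0.0228·1250) = 0.005584 m·K/W
  R'_aluminium = ln(0.0273/0.0228)/(2πk) = 0.1801/(2π·177) = 1.620×10^-4 m·K/W
  R'_cellular glass = ln(0.0424/0.0273)/(2πk) = 0.4403/(2π·0.0626) = 1.119 m·K/W
ΣR = 0.005584 + 1.620×10^-4 + 1.119 = 1.125 m·K/W
Q' = ΔT/ΣR = (6.09 °C − 30 °C)/1.125 = -21.3 W/m
(Negative Q' ⇒ heat flows inward; heat gain = 21.3 W/m.)

Q' = 21.3 W/m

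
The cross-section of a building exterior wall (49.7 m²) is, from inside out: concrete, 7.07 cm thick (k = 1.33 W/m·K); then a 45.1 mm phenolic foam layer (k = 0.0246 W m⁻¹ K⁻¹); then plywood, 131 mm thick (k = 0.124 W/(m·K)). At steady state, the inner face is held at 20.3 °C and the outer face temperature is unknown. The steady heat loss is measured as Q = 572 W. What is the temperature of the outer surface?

Sum the resistances:
  R_concrete = L/(kA) = 0.0707/(1.33·49.7) = 0.001070 K/W
  R_phenolic foam = L/(kA) = 0.0451/(0.0246·49.7) = 0.03689 K/W
  R_plywood = L/(kA) = 0.131/(0.124·49.7) = 0.02126 K/W
ΣR = 0.05921 K/W
ΔT = Q·ΣR = 572 × 0.05921 = 33.87 K
Heat flows outward, so T_out = T_in − ΔT = 20.3 − 33.87 = -13.6 °C

T_out = -13.6 °C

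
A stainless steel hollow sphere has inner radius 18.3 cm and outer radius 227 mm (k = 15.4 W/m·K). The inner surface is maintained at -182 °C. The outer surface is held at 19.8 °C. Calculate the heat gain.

Q = 4πk·ΔT/(1/r₁ − 1/r₂) = 4π × 15.4 × 201.8 / (1/0.183 − 1/0.227) = 36900 W

Q = 36.9 kW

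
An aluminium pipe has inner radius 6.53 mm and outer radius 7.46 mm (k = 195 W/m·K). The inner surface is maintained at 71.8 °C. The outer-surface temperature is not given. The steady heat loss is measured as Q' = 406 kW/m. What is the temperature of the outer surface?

Series resistances:
  R'_aluminium = ln(0.00746/0.00653)/(2πk) = 0.1331/(2π·195) = 1.087×10^-4 m·K/W
ΣR = 1.087×10^-4 m·K/W
ΔT = Q'·ΣR = 4.06×10^5 × 1.087×10^-4 = 44.13 K
Heat flows outward, so T_out = T_in − ΔT = 71.8 − 44.13 = 27.7 °C

T_out = 27.7 °C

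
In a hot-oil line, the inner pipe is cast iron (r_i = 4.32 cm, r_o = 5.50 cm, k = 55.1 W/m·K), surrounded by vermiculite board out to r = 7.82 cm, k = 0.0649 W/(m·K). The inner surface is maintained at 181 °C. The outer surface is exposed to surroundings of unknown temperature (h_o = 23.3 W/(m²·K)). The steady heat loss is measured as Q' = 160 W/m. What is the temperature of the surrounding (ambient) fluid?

Sum the resistances:
  R'_cast iron = ln(0.0550/0.0432)/(2πk) = 0.2415/(2π·55.1) = 6.975×10^-4 m·K/W
  R'_vermiculite board = ln(0.0782/0.0550)/(2πk) = 0.3519/(2π·0.0649) = 0.8631 m·K/W
  R'_conv,out = 1/(2πr h) = 1/(2π·0.0782·23.3) = 0.08735 m·K/W
ΣR = 0.9511 m·K/W
ΔT = Q'·ΣR = 160 × 0.9511 = 152.2 K
Heat flows outward, so T_out = T_in − ΔT = 181 − 152.2 = 28.8 °C

T_out = 28.8 °C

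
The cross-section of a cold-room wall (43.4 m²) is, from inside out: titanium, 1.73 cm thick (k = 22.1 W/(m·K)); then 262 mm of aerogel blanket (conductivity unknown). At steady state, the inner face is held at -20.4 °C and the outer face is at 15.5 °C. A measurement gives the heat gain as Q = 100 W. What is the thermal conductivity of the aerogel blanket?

ΣR = ΔT/Q = |-20.4 − 15.5|/100 = 0.3590 K/W
Known resistances:
  R_titanium = L/(kA) = 0.0173/(22.1·43.4) = 1.804×10^-5 K/W
R_aerogel blanket = ΣR − ΣR_known = 0.3590 − 1.804×10^-5 = 0.3590 K/W
L/(kA) = 0.3590 ⇒ k = 0.262/(0.3590·43.4) = 0.0168 W/m·K

k = 0.0168 W/m·K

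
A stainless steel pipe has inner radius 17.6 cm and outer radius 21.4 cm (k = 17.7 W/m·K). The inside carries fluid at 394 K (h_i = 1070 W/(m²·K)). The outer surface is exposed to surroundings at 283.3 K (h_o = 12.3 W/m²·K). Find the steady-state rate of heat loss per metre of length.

Q' = 1760 W/m

Treat each layer as a resistance in series:
  R'_conv,in = 1/(2πr h) = 1/(2π·0.176·1070) = 8.451×10^-4 m·K/W
  R'_stainless steel = ln(0.214/0.176)/(2πk) = 0.1955/(2π·17.7) = 0.001758 m·K/W
  R'_conv,out = 1/(2πr h) = 1/(2π·0.214·12.3) = 0.06046 m·K/W
ΣR = 8.451×10^-4 + 0.001758 + 0.06046 = 0.06306 m·K/W
Q' = ΔT/ΣR = (394 K − 283.3 K)/0.06306 = 1760 W/m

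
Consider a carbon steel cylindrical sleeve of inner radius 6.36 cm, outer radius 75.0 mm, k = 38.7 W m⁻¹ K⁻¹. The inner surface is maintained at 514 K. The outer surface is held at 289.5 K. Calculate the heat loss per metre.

Q' = 2πk·ΔT/ln(r₂/r₁) = 2π × 38.7 × 224.5 / ln(0.0750/0.0636) = 3.31×10^5 W/m

Q' = 331 kW/m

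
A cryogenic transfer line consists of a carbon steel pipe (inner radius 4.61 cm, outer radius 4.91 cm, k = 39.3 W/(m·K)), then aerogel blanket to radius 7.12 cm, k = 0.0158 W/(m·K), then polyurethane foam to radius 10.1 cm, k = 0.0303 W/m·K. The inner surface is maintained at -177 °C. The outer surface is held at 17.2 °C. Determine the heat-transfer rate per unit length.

Q' = 34.8 W/m

Treat each layer as a resistance in series:
  R'_carbon steel = ln(0.0491/0.0461)/(2πk) = 0.06305/(2π·39.3) = 2.553×10^-4 m·K/W
  R'_aerogel blanket = ln(0.0712/0.0491)/(2πk) = 0.3716/(2π·0.0158) = 3.744 m·K/W
  R'_polyurethane foam = ln(0.101/0.0712)/(2πk) = 0.3496/(2π·0.0303) = 1.836 m·K/W
ΣR = 2.553×10^-4 + 3.744 + 1.836 = 5.580 m·K/W
Q' = ΔT/ΣR = (-177 °C − 17.2 °C)/5.580 = -34.8 W/m
(Negative Q' ⇒ heat flows inward; heat gain = 34.8 W/m.)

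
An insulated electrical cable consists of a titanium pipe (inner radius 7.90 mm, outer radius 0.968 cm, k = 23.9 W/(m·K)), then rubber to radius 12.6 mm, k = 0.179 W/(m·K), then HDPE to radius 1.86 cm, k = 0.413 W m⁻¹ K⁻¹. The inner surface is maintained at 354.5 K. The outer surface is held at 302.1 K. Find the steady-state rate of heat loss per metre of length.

Q' = 136 W/m

Treat each layer as a resistance in series:
  R'_titanium = ln(0.00968/0.00790)/(2πk) = 0.2032/(2π·23.9) = 0.001353 m·K/W
  R'_rubber = ln(0.0126/0.00968)/(2πk) = 0.2636/(2π·0.179) = 0.2344 m·K/W
  R'_HDPE = ln(0.0186/0.0126)/(2πk) = 0.3895/(2π·0.413) = 0.1501 m·K/W
ΣR = 0.001353 + 0.2344 + 0.1501 = 0.3859 m·K/W
Q' = ΔT/ΣR = (354.5 K − 302.1 K)/0.3859 = 136 W/m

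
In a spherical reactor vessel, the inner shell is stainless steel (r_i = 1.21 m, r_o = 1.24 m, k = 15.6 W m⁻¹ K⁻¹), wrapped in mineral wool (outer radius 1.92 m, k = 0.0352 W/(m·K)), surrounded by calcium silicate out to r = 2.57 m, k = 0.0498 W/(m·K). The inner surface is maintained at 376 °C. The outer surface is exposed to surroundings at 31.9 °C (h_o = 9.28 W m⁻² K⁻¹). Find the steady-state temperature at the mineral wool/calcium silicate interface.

Series thermal resistances, inner to outer:
  R_stainless steel = (1/1.21 − 1/1.24)/(4πk) = 0.01999/(4π·15.6) = 1.020×10^-4 K/W
  R_mineral wool = (1/1.24 − 1/1.92)/(4πk) = 0.2856/(4π·0.0352) = 0.6457 K/W
  R_calcium silicate = (1/1.92 − 1/2.57)/(4πk) = 0.1317/(4π·0.0498) = 0.2105 K/W
  R_conv,out = 1/(4πr²h) = 1/(4π·2.57²·9.28) = 0.001298 K/W
ΣR = 1.020×10^-4 + 0.6457 + 0.2105 + 0.001298 = 0.8576 K/W
Q = ΔT/ΣR = (376 °C − 31.9 °C)/0.8576 = 401.2 W
From the inner boundary to the mineral wool/calcium silicate interface, ΣR_partial = 0.6458 K/W.
T_interface = T_in − Q·ΣR_partial = 376 °C − (401.2)(0.6458) = 117 °C

T = 117 °C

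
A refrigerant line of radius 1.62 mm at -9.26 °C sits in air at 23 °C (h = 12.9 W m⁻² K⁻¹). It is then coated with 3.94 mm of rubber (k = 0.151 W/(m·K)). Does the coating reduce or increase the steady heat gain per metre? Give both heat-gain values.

Critical radius for a cylinder: r_cr = k/h = 0.0117 m = 1.17 cm.
Outer radius after coating: r₂ = 0.00162 + 0.00394 = 0.00556 m.
Since r₁ < r_cr and r₂ ≤ r_cr, the coating moves toward the maximum at r_cr — heat gain rises.
Bare: R = 1/(2πr₁h) = 7.616 m·K/W; Q = 32.26/7.616 = 4.24 W/m.
Coated: R = R_cond + R_conv = 3.519 m·K/W; Q = 32.26/3.519 = 9.17 W/m.

increases: 4.24 → 9.17 W/m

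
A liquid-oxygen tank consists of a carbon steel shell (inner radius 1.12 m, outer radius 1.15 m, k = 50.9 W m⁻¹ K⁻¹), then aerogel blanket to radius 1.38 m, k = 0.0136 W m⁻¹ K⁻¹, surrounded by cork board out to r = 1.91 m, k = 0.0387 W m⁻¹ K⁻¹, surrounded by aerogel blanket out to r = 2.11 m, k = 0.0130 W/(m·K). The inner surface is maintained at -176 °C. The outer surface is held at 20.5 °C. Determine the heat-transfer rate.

Q = 126 W

Series thermal resistances, inner to outer:
  R_carbon steel = (1/1.12 − 1/1.15)/(4πk) = 0.02329/(4π·50.9) = 3.641×10^-5 K/W
  R_aerogel blanket = (1/1.15 − 1/1.38)/(4πk) = 0.1449/(4π·0.0136) = 0.8480 K/W
  R_cork board = (1/1.38 − 1/1.91)/(4πk) = 0.2011/(4π·0.0387) = 0.4135 K/W
  R_aerogel blanket = (1/1.91 − 1/2.11)/(4πk) = 0.04963/(4π·0.0130) = 0.3038 K/W
ΣR = 3.641×10^-5 + 0.8480 + 0.4135 + 0.3038 = 1.565 K/W
Q = ΔT/ΣR = (-176 °C − 20.5 °C)/1.565 = -126 W
(Negative Q ⇒ heat flows inward; heat gain = 126 W.)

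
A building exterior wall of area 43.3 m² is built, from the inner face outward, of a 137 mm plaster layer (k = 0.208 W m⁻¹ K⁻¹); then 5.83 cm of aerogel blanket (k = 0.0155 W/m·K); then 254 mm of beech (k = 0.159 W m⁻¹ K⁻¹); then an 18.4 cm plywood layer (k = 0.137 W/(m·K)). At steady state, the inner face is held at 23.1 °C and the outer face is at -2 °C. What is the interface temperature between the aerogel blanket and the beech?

Resistance network (inner→outer):
  R_plaster = L/(kA) = 0.137/(0.208·43.3) = 0.01521 K/W
  R_aerogel blanket = L/(kA) = 0.0583/(0.0155·43.3) = 0.08687 K/W
  R_beech = L/(kA) = 0.254/(0.159·43.3) = 0.03689 K/W
  R_plywood = L/(kA) = 0.184/(0.137·43.3) = 0.03102 K/W
ΣR = 0.01521 + 0.08687 + 0.03689 + 0.03102 = 0.1700 K/W
Q = ΔT/ΣR = (23.1 °C − -2 °C)/0.1700 = 147.6 W
From the inner boundary to the aerogel blanket/beech interface, ΣR_partial = 0.1021 K/W.
T_interface = T_in − Q·ΣR_partial = 23.1 °C − (147.6)(0.1021) = 8.03 °C

T = 8.03 °C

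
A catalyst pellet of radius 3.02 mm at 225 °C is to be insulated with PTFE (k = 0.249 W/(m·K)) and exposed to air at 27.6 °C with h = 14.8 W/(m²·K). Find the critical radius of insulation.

For a sphere, r_cr = 2k_ins/h = 2·0.249/14.8 = 0.0336 m = 3.36 cm

r_cr = 3.36 cm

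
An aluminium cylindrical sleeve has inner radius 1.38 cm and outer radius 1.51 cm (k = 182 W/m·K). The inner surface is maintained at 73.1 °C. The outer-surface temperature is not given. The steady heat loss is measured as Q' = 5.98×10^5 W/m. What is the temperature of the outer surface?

T_out = 26.0 °C

Series resistances:
  R'_aluminium = ln(0.0151/0.0138)/(2πk) = 0.09003/(2π·182) = 7.873×10^-5 m·K/W
ΣR = 7.873×10^-5 m·K/W
ΔT = Q'·ΣR = 5.98×10^5 × 7.873×10^-5 = 47.08 K
Heat flows outward, so T_out = T_in − ΔT = 73.1 − 47.08 = 26.0 °C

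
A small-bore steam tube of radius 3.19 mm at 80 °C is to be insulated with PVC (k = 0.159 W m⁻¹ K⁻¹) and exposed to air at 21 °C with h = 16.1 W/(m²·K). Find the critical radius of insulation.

r_cr = 0.988 cm

For a cylinder, r_cr = k_ins/h = 0.159/16.1 = 0.00988 m = 0.988 cm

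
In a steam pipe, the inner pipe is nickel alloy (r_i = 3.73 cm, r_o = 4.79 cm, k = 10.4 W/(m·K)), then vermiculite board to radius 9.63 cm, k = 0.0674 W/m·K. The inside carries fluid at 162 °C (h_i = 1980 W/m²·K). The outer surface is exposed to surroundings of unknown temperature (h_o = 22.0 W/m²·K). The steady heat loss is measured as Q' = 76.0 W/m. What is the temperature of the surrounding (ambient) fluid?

T_out = 30.5 °C

Sum the resistances:
  R'_conv,in = 1/(2πr h) = 1/(2π·0.0373·1980) = 0.002155 m·K/W
  R'_nickel alloy = ln(0.0479/0.0373)/(2πk) = 0.2501/(2π·10.4) = 0.003828 m·K/W
  R'_vermiculite board = ln(0.0963/0.0479)/(2πk) = 0.6984/(2π·0.0674) = 1.649 m·K/W
  R'_conv,out = 1/(2πr h) = 1/(2π·0.0963·22.0) = 0.07512 m·K/W
ΣR = 1.730 m·K/W
ΔT = Q'·ΣR = 76.0 × 1.730 = 131.5 K
Heat flows outward, so T_out = T_in − ΔT = 162 − 131.5 = 30.5 °C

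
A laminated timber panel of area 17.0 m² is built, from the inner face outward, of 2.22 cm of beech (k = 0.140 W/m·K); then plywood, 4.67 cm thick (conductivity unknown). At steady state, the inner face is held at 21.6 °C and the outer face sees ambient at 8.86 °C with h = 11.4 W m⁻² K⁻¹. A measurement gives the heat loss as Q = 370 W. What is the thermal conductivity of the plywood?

k = 0.138 W/m·K

ΣR = ΔT/Q = |21.6 − 8.86|/370 = 0.03443 K/W
Known resistances:
  R_beech = L/(kA) = 0.0222/(0.140·17.0) = 0.009328 K/W
  R_conv,out = 1/(hA) = 1/(11.4·17.0) = 0.005160 K/W
R_plywood = ΣR − ΣR_known = 0.03443 − 0.01449 = 0.01994 K/W
L/(kA) = 0.01994 ⇒ k = 0.0467/(0.01994·17.0) = 0.138 W/m·K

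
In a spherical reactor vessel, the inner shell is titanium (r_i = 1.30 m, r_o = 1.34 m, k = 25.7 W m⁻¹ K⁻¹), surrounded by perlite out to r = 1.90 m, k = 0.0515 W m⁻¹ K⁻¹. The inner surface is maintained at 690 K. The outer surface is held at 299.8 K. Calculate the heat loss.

Q = 1150 W

Series thermal resistances, inner to outer:
  R_titanium = (1/1.30 − 1/1.34)/(4πk) = 0.02296/(4π·25.7) = 7.110×10^-5 K/W
  R_perlite = (1/1.34 − 1/1.90)/(4πk) = 0.2200/(4π·0.0515) = 0.3399 K/W
ΣR = 7.110×10^-5 + 0.3399 = 0.3400 K/W
Q = ΔT/ΣR = (690 K − 299.8 K)/0.3400 = 1150 W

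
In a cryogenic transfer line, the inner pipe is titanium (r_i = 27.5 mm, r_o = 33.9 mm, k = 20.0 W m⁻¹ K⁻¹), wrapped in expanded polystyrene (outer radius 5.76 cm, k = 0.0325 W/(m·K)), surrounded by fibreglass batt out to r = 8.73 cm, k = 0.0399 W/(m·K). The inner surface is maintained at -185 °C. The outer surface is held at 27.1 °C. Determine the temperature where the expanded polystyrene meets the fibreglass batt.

T = -55.6 °C

Resistance network (inner→outer):
  R'_titanium = ln(0.0339/0.0275)/(2πk) = 0.2092/(2π·20.0) = 0.001665 m·K/W
  R'_expanded polystyrene = ln(0.0576/0.0339)/(2πk) = 0.5301/(2π·0.0325) = 2.596 m·K/W
  R'_fibreglass batt = ln(0.0873/0.0576)/(2πk) = 0.4158/(2π·0.0399) = 1.659 m·K/W
ΣR = 0.001665 + 2.596 + 1.659 = 4.257 m·K/W
Q' = ΔT/ΣR = (-185 °C − 27.1 °C)/4.257 = -49.82 W/m
From the inner boundary to the expanded polystyrene/fibreglass batt interface, ΣR_partial = 2.598 m·K/W.
T_interface = T_in − Q'·ΣR_partial = -185 °C − (-49.82)(2.598) = -55.6 °C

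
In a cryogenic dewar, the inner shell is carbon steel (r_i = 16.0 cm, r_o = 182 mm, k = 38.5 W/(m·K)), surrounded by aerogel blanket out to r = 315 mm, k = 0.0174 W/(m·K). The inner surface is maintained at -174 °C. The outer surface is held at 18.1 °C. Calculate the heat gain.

Resistance network (inner→outer):
  R_carbon steel = (1/0.160 − 1/0.182)/(4πk) = 0.7555/(4π·38.5) = 0.001562 K/W
  R_aerogel blanket = (1/0.182 − 1/0.315)/(4πk) = 2.320/(4π·0.0174) = 10.61 K/W
ΣR = 0.001562 + 10.61 = 10.61 K/W
Q = ΔT/ΣR = (-174 °C − 18.1 °C)/10.61 = -18.1 W
(Negative Q ⇒ heat flows inward; heat gain = 18.1 W.)

Q = 18.1 W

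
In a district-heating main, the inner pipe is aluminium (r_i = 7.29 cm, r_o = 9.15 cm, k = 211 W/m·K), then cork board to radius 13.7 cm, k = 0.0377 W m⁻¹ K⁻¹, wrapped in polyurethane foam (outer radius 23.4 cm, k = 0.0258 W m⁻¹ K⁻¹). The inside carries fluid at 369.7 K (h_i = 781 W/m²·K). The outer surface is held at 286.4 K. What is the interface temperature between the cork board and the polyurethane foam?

T = 341.3 K

Series thermal resistances, inner to outer:
  R'_conv,in = 1/(2πr h) = 1/(2π·0.0729·781) = 0.002795 m·K/W
  R'_aluminium = ln(0.0915/0.0729)/(2πk) = 0.2273/(2π·211) = 1.714×10^-4 m·K/W
  R'_cork board = ln(0.137/0.0915)/(2πk) = 0.4036/(2π·0.0377) = 1.704 m·K/W
  R'_polyurethane foam = ln(0.234/0.137)/(2πk) = 0.5353/(2π·0.0258) = 3.302 m·K/W
ΣR = 0.002795 + 1.714×10^-4 + 1.704 + 3.302 = 5.009 m·K/W
Q' = ΔT/ΣR = (369.7 K − 286.4 K)/5.009 = 16.63 W/m
From the inner boundary to the cork board/polyurethane foam interface, ΣR_partial = 1.707 m·K/W.
T_interface = T_in − Q'·ΣR_partial = 369.7 K − (16.63)(1.707) = 341.3 K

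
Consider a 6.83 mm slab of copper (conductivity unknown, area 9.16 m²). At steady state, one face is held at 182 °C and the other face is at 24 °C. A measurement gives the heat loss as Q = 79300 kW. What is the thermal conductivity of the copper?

k = 374 W/m·K

ΣR = ΔT/Q = |182 − 24|/7.93×10^7 = 1.992×10^-6 K/W
L/(kA) = 1.992×10^-6 ⇒ k = 0.00683/(1.992×10^-6·9.16) = 374 W/m·K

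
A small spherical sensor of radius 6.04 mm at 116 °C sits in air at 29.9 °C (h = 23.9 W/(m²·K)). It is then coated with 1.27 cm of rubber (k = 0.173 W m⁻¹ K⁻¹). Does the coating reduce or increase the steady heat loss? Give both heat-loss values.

increases: 0.943 → 1.41 W

Critical radius for a sphere: r_cr = 2k/h = 0.0145 m = 1.45 cm.
Outer radius after coating: r₂ = 0.00604 + 0.0127 = 0.01874 m.
r₁ < r_cr < r₂: heat loss rises to a maximum at r_cr then falls. Whether the coating helps depends on whether Q(r₂) has dropped back below Q(r₁).
Bare: R = 1/(4πr₁²h) = 91.27 K/W; Q = 86.1/91.27 = 0.943 W.
Coated: R = R_cond + R_conv = 61.09 K/W; Q = 86.1/61.09 = 1.41 W.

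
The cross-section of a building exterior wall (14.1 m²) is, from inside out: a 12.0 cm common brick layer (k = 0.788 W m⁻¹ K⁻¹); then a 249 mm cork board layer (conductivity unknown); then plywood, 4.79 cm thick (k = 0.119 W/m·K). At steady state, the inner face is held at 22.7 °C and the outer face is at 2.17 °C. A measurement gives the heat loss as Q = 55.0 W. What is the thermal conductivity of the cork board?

k = 0.0529 W/m·K

ΣR = ΔT/Q = |22.7 − 2.17|/55.0 = 0.3733 K/W
Known resistances:
  R_common brick = L/(kA) = 0.120/(0.788·14.1) = 0.01080 K/W
  R_plywood = L/(kA) = 0.0479/(0.119·14.1) = 0.02855 K/W
R_cork board = ΣR − ΣR_known = 0.3733 − 0.03935 = 0.3340 K/W
L/(kA) = 0.3340 ⇒ k = 0.249/(0.3340·14.1) = 0.0529 W/m·K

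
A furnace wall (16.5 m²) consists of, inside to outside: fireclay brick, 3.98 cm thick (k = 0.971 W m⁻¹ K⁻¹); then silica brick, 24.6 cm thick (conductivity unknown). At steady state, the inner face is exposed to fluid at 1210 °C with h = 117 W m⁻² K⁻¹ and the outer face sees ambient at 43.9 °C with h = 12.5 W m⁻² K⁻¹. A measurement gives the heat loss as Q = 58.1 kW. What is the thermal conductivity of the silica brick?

ΣR = ΔT/Q = |1210 − 43.9|/58100 = 0.02007 K/W
Known resistances:
  R_conv,in = 1/(hA) = 1/(117·16.5) = 5.180×10^-4 K/W
  R_fireclay brick = L/(kA) = 0.0398/(0.971·16.5) = 0.002484 K/W
  R_conv,out = 1/(hA) = 1/(12.5·16.5) = 0.004848 K/W
R_silica brick = ΣR − ΣR_known = 0.02007 − 0.007850 = 0.01222 K/W
L/(kA) = 0.01222 ⇒ k = 0.246/(0.01222·16.5) = 1.22 W/m·K

k = 1.22 W/m·K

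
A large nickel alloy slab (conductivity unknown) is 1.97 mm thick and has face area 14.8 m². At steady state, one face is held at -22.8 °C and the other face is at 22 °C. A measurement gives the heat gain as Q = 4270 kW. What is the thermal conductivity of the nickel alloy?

k = 12.7 W/m·K

ΣR = ΔT/Q = |-22.8 − 22|/4.27×10^6 = 1.049×10^-5 K/W
L/(kA) = 1.049×10^-5 ⇒ k = 0.00197/(1.049×10^-5·14.8) = 12.7 W/m·K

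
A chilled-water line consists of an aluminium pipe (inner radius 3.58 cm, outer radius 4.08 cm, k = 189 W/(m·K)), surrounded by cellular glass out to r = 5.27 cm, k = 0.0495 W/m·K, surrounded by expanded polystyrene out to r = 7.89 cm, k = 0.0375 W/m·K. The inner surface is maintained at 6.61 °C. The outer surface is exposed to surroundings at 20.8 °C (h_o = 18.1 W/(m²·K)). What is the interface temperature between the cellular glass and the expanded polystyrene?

T = 11.0 °C

Treat each layer as a resistance in series:
  R'_aluminium = ln(0.0408/0.0358)/(2πk) = 0.1307/(2π·189) = 1.101×10^-4 m·K/W
  R'_cellular glass = ln(0.0527/0.0408)/(2πk) = 0.2559/(2π·0.0495) = 0.8229 m·K/W
  R'_expanded polystyrene = ln(0.0789/0.0527)/(2πk) = 0.4036/(2π·0.0375) = 1.713 m·K/W
  R'_conv,out = 1/(2πr h) = 1/(2π·0.0789·18.1) = 0.1114 m·K/W
ΣR = 1.101×10^-4 + 0.8229 + 1.713 + 0.1114 = 2.647 m·K/W
Q' = ΔT/ΣR = (6.61 °C − 20.8 °C)/2.647 = -5.361 W/m
From the inner boundary to the cellular glass/expanded polystyrene interface, ΣR_partial = 0.8230 m·K/W.
T_interface = T_in − Q'·ΣR_partial = 6.61 °C − (-5.361)(0.8230) = 11.0 °C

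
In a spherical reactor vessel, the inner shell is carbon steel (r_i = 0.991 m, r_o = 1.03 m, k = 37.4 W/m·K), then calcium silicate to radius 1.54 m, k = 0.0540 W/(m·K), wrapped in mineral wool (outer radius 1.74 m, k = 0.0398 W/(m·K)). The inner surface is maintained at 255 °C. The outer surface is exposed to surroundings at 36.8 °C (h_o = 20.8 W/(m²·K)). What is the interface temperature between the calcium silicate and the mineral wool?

T = 89.4 °C

Resistance network (inner→outer):
  R_carbon steel = (1/0.991 − 1/1.03)/(4πk) = 0.03821/(4π·37.4) = 8.130×10^-5 K/W
  R_calcium silicate = (1/1.03 − 1/1.54)/(4πk) = 0.3215/(4π·0.0540) = 0.4738 K/W
  R_mineral wool = (1/1.54 − 1/1.74)/(4πk) = 0.07464/(4π·0.0398) = 0.1492 K/W
  R_conv,out = 1/(4πr²h) = 1/(4π·1.74²·20.8) = 0.001264 K/W
ΣR = 8.130×10^-5 + 0.4738 + 0.1492 + 0.001264 = 0.6243 K/W
Q = ΔT/ΣR = (255 °C − 36.8 °C)/0.6243 = 349.5 W
From the inner boundary to the calcium silicate/mineral wool interface, ΣR_partial = 0.4739 K/W.
T_interface = T_in − Q·ΣR_partial = 255 °C − (349.5)(0.4739) = 89.4 °C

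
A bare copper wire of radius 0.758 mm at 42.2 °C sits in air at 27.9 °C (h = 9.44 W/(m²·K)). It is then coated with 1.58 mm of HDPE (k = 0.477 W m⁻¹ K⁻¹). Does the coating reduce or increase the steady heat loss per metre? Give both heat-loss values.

increases: 0.643 → 1.88 W/m

Critical radius for a cylinder: r_cr = k/h = 0.0505 m = 5.05 cm.
Outer radius after coating: r₂ = 7.58×10^-4 + 0.00158 = 0.002338 m.
Since r₁ < r_cr and r₂ ≤ r_cr, the coating moves toward the maximum at r_cr — heat loss rises.
Bare: R = 1/(2πr₁h) = 22.24 m·K/W; Q = 14.3/22.24 = 0.643 W/m.
Coated: R = R_cond + R_conv = 7.587 m·K/W; Q = 14.3/7.587 = 1.88 W/m.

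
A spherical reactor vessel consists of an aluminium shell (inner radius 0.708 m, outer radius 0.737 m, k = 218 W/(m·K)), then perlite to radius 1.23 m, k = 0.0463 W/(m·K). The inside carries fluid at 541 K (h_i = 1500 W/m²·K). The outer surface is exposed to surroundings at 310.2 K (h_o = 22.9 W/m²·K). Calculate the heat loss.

Treat each layer as a resistance in series:
  R_conv,in = 1/(4πr²h) = 1/(4π·0.708²·1500) = 1.058×10^-4 K/W
  R_aluminium = (1/0.708 − 1/0.737)/(4πk) = 0.05558/(4π·218) = 2.029×10^-5 K/W
  R_perlite = (1/0.737 − 1/1.23)/(4πk) = 0.5438/(4π·0.0463) = 0.9347 K/W
  R_conv,out = 1/(4πr²h) = 1/(4π·1.23²·22.9) = 0.002297 K/W
ΣR = 1.058×10^-4 + 2.029×10^-5 + 0.9347 + 0.002297 = 0.9371 K/W
Q = ΔT/ΣR = (541 K − 310.2 K)/0.9371 = 246 W

Q = 246 W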